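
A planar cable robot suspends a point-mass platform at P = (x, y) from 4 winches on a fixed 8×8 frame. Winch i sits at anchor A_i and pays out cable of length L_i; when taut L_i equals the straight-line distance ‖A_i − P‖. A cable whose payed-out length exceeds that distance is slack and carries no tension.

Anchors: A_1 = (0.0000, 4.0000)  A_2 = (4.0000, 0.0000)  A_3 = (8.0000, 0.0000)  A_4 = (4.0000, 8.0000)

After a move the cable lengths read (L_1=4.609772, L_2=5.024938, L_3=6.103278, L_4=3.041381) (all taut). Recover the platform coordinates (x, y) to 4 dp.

(4.5000, 5.0000)

each cable: (A_i−P)·(A_i−P) = L_i²; let q_i = ‖A_i‖²−L_i²
q_1 = 0.0000+16.0000−21.2500 = -5.2500
row 1: -8.0000x + 8.0000y = 4.0000  (q_2=-9.2500)
row 2: -16.0000x + 8.0000y = -32.0000  (q_3=26.7500)
row 3: -8.0000x − 8.0000y = -76.0000  (q_4=70.7500)
Cramer on rows 1–2 → x = 4.5000, y = 5.0000
check cable 4: ‖A_4−P‖² = 9.2500 ≈ L_4² = 9.2500 ✓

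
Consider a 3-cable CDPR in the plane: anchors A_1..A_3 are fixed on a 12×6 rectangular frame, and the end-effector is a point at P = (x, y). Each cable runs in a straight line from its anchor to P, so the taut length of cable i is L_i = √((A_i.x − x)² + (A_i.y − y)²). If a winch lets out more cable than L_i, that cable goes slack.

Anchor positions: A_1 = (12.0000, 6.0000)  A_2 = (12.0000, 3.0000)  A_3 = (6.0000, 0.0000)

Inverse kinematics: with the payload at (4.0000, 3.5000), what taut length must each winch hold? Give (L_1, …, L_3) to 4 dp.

cable 1: Δx=8.0000, Δy=2.5000; L_1 = √(Δx²+Δy²) = 8.3815
cable 2: Δx=8.0000, Δy=-0.5000; L_2 = √(Δx²+Δy²) = 8.0156
cable 3: Δx=2.0000, Δy=-3.5000; L_3 = √(Δx²+Δy²) = 4.0311

(8.3815, 8.0156, 4.0311)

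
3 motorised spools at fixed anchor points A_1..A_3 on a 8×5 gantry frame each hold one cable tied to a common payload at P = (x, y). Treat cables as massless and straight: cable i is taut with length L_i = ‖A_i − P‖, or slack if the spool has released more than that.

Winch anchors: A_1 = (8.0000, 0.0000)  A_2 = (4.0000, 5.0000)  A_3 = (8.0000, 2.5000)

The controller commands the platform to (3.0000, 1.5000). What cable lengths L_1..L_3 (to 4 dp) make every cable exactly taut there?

(5.2202, 3.6401, 5.0990)

L_1 = √((8.0000−3.0000)² + (0.0000−1.5000)²) = 5.2202
L_2 = √((4.0000−3.0000)² + (5.0000−1.5000)²) = 3.6401
L_3 = √((8.0000−3.0000)² + (2.5000−1.5000)²) = 5.0990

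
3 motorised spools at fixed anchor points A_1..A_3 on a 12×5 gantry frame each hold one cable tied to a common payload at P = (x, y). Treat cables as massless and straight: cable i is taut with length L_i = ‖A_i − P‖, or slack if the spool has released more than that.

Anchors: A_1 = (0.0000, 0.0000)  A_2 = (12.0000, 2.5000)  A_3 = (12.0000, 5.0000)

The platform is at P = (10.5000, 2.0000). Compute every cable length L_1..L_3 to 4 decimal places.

L_1 = √((0.0000−10.5000)² + (0.0000−2.0000)²) = 10.6888
L_2 = √((12.0000−10.5000)² + (2.5000−2.0000)²) = 1.5811
L_3 = √((12.0000−10.5000)² + (5.0000−2.0000)²) = 3.3541

(10.6888, 1.5811, 3.3541)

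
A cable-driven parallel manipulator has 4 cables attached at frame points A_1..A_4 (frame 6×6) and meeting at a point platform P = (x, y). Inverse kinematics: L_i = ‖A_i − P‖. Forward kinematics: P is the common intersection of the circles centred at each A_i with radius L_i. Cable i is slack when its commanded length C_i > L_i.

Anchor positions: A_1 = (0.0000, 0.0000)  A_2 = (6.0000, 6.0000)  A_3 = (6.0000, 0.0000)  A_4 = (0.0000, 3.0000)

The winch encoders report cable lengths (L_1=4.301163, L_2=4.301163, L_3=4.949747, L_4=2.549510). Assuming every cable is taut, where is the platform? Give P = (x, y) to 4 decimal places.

(2.5000, 3.5000)

each cable: (A_i−P)·(A_i−P) = L_i²; let k_i = ‖A_i‖²−L_i²
k_1 = 0.0000+0.0000−18.5000 = -18.5000
row 1: -12.0000x − 12.0000y = -72.0000  (k_2=53.5000)
row 2: -12.0000x + 0.0000y = -30.0000  (k_3=11.5000)
row 3: 0.0000x − 6.0000y = -21.0000  (k_4=2.5000)
Cramer on rows 1–2 → x = 2.5000, y = 3.5000
check cable 4: ‖A_4−P‖² = 6.5000 ≈ L_4² = 6.5000 ✓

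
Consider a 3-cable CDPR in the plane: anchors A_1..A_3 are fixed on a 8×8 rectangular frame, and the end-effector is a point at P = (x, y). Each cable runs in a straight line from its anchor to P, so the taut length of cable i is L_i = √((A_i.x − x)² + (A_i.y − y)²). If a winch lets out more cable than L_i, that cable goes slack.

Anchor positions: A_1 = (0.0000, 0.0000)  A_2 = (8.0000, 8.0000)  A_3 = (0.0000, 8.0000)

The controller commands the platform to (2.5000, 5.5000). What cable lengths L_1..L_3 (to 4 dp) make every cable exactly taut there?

(6.0415, 6.0415, 3.5355)

L_1 = √((0.0000−2.5000)² + (0.0000−5.5000)²) = 6.0415
L_2 = √((8.0000−2.5000)² + (8.0000−5.5000)²) = 6.0415
L_3 = √((0.0000−2.5000)² + (8.0000−5.5000)²) = 3.5355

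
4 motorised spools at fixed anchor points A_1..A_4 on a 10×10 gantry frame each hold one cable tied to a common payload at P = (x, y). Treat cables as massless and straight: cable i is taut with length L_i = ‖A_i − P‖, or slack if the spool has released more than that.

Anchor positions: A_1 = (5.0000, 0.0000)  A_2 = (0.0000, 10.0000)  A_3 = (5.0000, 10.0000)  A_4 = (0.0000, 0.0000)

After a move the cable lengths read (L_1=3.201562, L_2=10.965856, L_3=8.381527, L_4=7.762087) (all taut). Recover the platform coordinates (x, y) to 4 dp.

each cable: (A_i−P)·(A_i−P) = L_i²; let c_i = ‖A_i‖²−L_i²
c_1 = 25.0000+0.0000−10.2500 = 14.7500
row 1: 10.0000x − 20.0000y = 35.0000  (c_2=-20.2500)
row 2: 0.0000x − 20.0000y = -40.0000  (c_3=54.7500)
row 3: 10.0000x + 0.0000y = 75.0000  (c_4=-60.2500)
Cramer on rows 1–2 → x = 7.5000, y = 2.0000
check cable 4: ‖A_4−P‖² = 60.2500 ≈ L_4² = 60.2500 ✓

(7.5000, 2.0000)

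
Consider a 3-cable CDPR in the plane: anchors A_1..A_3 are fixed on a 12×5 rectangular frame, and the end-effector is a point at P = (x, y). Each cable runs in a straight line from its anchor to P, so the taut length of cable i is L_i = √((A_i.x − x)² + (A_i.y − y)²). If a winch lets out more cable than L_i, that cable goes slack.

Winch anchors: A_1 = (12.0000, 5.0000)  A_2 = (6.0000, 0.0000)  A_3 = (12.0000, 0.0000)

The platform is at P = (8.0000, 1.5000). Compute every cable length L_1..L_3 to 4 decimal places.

L_1: Δ = A_1−P = (4.0000, 3.5000) → ‖Δ‖ = √28.2500 = 5.3151
L_2: Δ = A_2−P = (-2.0000, -1.5000) → ‖Δ‖ = √6.2500 = 2.5000
L_3: Δ = A_3−P = (4.0000, -1.5000) → ‖Δ‖ = √18.2500 = 4.2720

(5.3151, 2.5000, 4.2720)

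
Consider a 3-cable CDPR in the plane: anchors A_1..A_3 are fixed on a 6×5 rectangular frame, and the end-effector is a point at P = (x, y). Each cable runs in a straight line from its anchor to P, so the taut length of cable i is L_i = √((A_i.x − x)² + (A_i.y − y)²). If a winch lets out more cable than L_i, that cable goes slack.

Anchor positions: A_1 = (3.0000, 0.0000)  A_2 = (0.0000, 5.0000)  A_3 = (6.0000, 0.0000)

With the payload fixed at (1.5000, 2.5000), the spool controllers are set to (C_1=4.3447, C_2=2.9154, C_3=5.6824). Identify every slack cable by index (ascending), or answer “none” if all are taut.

cable 1: √((1.5000)²+(-2.5000)²)=2.9155, C_1=4.3447: slack
cable 2: √((-1.5000)²+(2.5000)²)=2.9155, C_2=2.9154: taut
cable 3: √((4.5000)²+(-2.5000)²)=5.1478, C_3=5.6824: slack

1, 3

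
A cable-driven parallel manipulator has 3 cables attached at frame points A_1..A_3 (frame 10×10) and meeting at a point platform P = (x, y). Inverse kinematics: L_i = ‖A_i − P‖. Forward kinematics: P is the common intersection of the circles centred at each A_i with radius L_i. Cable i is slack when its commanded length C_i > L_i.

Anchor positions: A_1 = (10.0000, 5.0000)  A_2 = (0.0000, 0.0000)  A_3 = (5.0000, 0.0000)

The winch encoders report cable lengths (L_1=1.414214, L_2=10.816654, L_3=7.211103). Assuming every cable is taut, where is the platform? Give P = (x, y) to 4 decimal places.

(9.0000, 6.0000)

circle eqns → linear via eq_j − eq_1; set k_j = A_j·A_j − L_j²
k_1 = 100.0000+25.0000−2.0000 = 123.0000
20.0000·x + 10.0000·y = k_1−k_2 = 240.0000
10.0000·x + 10.0000·y = k_1−k_3 = 150.0000
solve first two rows → x=9.0000, y=6.0000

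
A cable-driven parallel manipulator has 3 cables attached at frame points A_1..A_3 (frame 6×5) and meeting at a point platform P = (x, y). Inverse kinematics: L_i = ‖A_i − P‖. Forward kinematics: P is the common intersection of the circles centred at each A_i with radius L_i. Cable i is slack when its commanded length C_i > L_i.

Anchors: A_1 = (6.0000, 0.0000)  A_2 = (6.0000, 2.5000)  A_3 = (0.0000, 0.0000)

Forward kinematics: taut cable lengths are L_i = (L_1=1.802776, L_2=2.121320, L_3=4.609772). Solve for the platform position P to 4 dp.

(4.5000, 1.0000)

each cable: (A_i−P)·(A_i−P) = L_i²; let q_i = ‖A_i‖²−L_i²
q_1 = 36.0000+0.0000−3.2500 = 32.7500
row 1: 0.0000x − 5.0000y = -5.0000  (q_2=37.7500)
row 2: 12.0000x + 0.0000y = 54.0000  (q_3=-21.2500)
Cramer on rows 1–2 → x = 4.5000, y = 1.0000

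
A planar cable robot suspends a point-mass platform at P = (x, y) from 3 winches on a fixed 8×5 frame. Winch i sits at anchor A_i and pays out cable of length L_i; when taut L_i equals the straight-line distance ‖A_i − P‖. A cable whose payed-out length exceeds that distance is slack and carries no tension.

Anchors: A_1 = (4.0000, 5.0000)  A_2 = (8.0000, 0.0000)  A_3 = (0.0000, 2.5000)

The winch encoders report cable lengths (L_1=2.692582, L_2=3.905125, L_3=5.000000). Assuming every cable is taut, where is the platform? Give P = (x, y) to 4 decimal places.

circle eqns → linear via eq_j − eq_1; set q_j = A_j·A_j − L_j²
q_1 = 16.0000+25.0000−7.2500 = 33.7500
-8.0000·x + 10.0000·y = q_1−q_2 = -15.0000
8.0000·x + 5.0000·y = q_1−q_3 = 52.5000
solve first two rows → x=5.0000, y=2.5000

(5.0000, 2.5000)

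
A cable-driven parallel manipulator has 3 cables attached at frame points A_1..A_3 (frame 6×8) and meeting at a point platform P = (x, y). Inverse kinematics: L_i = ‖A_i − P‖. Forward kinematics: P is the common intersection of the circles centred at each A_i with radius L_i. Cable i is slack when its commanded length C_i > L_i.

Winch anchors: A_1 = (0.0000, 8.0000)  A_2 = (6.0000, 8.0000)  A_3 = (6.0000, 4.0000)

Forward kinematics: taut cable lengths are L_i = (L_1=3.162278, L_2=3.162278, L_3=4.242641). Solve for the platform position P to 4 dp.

(3.0000, 7.0000)

circle eqns → linear via eq_j − eq_1; set k_j = A_j·A_j − L_j²
k_1 = 0.0000+64.0000−10.0000 = 54.0000
-12.0000·x + 0.0000·y = k_1−k_2 = -36.0000
-12.0000·x + 8.0000·y = k_1−k_3 = 20.0000
solve first two rows → x=3.0000, y=7.0000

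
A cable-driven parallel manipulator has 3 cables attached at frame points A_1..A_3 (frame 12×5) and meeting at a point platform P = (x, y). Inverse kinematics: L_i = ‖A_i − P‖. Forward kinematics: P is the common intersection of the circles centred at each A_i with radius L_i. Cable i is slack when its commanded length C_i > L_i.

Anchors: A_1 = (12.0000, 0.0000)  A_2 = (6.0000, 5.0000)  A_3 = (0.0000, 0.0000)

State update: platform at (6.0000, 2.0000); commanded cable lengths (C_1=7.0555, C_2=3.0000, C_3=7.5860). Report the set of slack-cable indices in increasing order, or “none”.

1, 3

cable 1: L_1 = ‖A_1−P‖ = 6.3246;  C_1 = 7.0555 → slack
cable 2: L_2 = ‖A_2−P‖ = 3.0000;  C_2 = 3.0000 → taut
cable 3: L_3 = ‖A_3−P‖ = 6.3246;  C_3 = 7.5860 → slack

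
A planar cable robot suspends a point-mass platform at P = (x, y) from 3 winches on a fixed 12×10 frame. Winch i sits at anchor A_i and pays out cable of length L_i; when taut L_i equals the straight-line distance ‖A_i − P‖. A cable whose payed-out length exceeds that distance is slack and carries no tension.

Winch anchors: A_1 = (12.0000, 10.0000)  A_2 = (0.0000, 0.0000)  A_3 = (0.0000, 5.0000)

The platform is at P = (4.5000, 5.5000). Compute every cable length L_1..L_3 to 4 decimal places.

L_1: Δ = A_1−P = (7.5000, 4.5000) → ‖Δ‖ = √76.5000 = 8.7464
L_2: Δ = A_2−P = (-4.5000, -5.5000) → ‖Δ‖ = √50.5000 = 7.1063
L_3: Δ = A_3−P = (-4.5000, -0.5000) → ‖Δ‖ = √20.5000 = 4.5277

(8.7464, 7.1063, 4.5277)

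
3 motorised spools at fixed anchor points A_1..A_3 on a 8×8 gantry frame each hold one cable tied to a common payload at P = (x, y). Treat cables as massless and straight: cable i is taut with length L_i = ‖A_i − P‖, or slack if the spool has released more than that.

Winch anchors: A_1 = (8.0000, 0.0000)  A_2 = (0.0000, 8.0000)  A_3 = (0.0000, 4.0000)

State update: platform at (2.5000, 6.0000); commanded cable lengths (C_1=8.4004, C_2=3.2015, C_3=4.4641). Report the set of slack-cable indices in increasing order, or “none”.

1, 3

cable 1: L_1 = ‖A_1−P‖ = 8.1394;  C_1 = 8.4004 → slack
cable 2: L_2 = ‖A_2−P‖ = 3.2016;  C_2 = 3.2015 → taut
cable 3: L_3 = ‖A_3−P‖ = 3.2016;  C_3 = 4.4641 → slack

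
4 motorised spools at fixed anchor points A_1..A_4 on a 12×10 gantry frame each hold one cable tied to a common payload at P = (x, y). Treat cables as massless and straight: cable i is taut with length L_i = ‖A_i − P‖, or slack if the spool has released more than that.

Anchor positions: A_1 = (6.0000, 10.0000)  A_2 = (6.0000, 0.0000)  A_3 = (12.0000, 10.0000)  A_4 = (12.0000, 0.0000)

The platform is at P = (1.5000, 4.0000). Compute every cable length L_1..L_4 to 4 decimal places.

(7.5000, 6.0208, 12.0934, 11.2361)

L_1: Δ = A_1−P = (4.5000, 6.0000) → ‖Δ‖ = √56.2500 = 7.5000
L_2: Δ = A_2−P = (4.5000, -4.0000) → ‖Δ‖ = √36.2500 = 6.0208
L_3: Δ = A_3−P = (10.5000, 6.0000) → ‖Δ‖ = √146.2500 = 12.0934
L_4: Δ = A_4−P = (10.5000, -4.0000) → ‖Δ‖ = √126.2500 = 11.2361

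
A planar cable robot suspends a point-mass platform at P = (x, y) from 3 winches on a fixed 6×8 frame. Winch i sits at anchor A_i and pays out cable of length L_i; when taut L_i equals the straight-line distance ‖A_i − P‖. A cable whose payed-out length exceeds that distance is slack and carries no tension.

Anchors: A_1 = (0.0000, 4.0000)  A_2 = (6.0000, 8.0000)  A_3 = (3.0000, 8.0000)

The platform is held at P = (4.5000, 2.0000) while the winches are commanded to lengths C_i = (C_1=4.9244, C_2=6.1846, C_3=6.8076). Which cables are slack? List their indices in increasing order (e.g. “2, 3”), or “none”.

3

cable 1: L_1 = ‖A_1−P‖ = 4.9244;  C_1 = 4.9244 → taut
cable 2: L_2 = ‖A_2−P‖ = 6.1847;  C_2 = 6.1846 → taut
cable 3: L_3 = ‖A_3−P‖ = 6.1847;  C_3 = 6.8076 → slack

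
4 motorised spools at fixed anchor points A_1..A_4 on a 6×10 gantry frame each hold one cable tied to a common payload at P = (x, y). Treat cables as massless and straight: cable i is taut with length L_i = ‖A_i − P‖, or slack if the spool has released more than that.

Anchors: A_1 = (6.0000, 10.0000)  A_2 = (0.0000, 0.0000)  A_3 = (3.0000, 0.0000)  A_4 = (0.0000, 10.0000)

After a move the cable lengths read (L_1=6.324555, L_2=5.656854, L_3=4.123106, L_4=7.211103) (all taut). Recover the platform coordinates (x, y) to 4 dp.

(4.0000, 4.0000)

circle eqns → linear via eq_j − eq_1; set c_j = A_j·A_j − L_j²
c_1 = 36.0000+100.0000−40.0000 = 96.0000
12.0000·x + 20.0000·y = c_1−c_2 = 128.0000
6.0000·x + 20.0000·y = c_1−c_3 = 104.0000
12.0000·x + 0.0000·y = c_1−c_4 = 48.0000
solve first two rows → x=4.0000, y=4.0000
check cable 4: ‖A_4−P‖² = 52.0000 ≈ L_4² = 52.0000 ✓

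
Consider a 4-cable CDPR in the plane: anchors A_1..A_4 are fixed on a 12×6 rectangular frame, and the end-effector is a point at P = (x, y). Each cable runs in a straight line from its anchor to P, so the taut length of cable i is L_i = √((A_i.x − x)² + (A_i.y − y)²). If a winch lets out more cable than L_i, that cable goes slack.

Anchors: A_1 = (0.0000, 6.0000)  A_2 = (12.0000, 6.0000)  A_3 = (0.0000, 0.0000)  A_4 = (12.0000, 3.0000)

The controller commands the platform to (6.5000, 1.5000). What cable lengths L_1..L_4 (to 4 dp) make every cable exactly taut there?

cable 1: Δx=-6.5000, Δy=4.5000; L_1 = √(Δx²+Δy²) = 7.9057
cable 2: Δx=5.5000, Δy=4.5000; L_2 = √(Δx²+Δy²) = 7.1063
cable 3: Δx=-6.5000, Δy=-1.5000; L_3 = √(Δx²+Δy²) = 6.6708
cable 4: Δx=5.5000, Δy=1.5000; L_4 = √(Δx²+Δy²) = 5.7009

(7.9057, 7.1063, 6.6708, 5.7009)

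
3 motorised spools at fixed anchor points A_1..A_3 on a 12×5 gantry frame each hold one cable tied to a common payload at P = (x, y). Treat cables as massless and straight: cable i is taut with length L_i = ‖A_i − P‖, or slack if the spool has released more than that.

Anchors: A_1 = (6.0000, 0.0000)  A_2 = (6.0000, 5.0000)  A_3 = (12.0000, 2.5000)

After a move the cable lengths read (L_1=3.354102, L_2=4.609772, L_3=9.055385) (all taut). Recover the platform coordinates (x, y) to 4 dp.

each cable: (A_i−P)·(A_i−P) = L_i²; let c_i = ‖A_i‖²−L_i²
c_1 = 36.0000+0.0000−11.2500 = 24.7500
row 1: 0.0000x − 10.0000y = -15.0000  (c_2=39.7500)
row 2: -12.0000x − 5.0000y = -43.5000  (c_3=68.2500)
Cramer on rows 1–2 → x = 3.0000, y = 1.5000

(3.0000, 1.5000)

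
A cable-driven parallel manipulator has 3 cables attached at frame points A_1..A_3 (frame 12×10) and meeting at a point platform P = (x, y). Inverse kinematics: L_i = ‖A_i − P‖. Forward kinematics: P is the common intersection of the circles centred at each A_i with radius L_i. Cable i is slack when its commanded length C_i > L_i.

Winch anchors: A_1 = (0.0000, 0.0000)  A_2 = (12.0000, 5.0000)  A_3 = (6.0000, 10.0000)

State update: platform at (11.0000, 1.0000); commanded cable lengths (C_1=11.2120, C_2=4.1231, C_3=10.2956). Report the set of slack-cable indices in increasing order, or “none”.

1

cable 1: L_1 = ‖A_1−P‖ = 11.0454;  C_1 = 11.2120 → slack
cable 2: L_2 = ‖A_2−P‖ = 4.1231;  C_2 = 4.1231 → taut
cable 3: L_3 = ‖A_3−P‖ = 10.2956;  C_3 = 10.2956 → taut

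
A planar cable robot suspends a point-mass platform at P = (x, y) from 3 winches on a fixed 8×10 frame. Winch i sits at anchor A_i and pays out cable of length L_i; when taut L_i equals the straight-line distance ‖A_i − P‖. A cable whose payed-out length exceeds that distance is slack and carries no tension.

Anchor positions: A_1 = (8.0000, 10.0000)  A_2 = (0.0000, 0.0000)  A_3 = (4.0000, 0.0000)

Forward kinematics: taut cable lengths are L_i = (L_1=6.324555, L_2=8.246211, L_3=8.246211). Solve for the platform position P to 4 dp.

circle eqns → linear via eq_j − eq_1; set k_j = A_j·A_j − L_j²
k_1 = 64.0000+100.0000−40.0000 = 124.0000
16.0000·x + 20.0000·y = k_1−k_2 = 192.0000
8.0000·x + 20.0000·y = k_1−k_3 = 176.0000
solve first two rows → x=2.0000, y=8.0000

(2.0000, 8.0000)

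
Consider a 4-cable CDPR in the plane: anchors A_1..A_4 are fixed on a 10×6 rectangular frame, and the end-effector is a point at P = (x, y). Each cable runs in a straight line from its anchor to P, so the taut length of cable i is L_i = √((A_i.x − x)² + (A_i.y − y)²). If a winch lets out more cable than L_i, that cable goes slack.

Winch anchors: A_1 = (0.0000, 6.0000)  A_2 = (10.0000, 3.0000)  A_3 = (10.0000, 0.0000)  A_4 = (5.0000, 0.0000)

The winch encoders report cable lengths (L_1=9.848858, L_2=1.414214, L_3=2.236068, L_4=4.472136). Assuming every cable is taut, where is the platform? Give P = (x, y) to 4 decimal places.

each cable: (A_i−P)·(A_i−P) = L_i²; let c_i = ‖A_i‖²−L_i²
c_1 = 0.0000+36.0000−97.0000 = -61.0000
row 1: -20.0000x + 6.0000y = -168.0000  (c_2=107.0000)
row 2: -20.0000x + 12.0000y = -156.0000  (c_3=95.0000)
row 3: -10.0000x + 12.0000y = -66.0000  (c_4=5.0000)
Cramer on rows 1–2 → x = 9.0000, y = 2.0000
check cable 4: ‖A_4−P‖² = 20.0000 ≈ L_4² = 20.0000 ✓

(9.0000, 2.0000)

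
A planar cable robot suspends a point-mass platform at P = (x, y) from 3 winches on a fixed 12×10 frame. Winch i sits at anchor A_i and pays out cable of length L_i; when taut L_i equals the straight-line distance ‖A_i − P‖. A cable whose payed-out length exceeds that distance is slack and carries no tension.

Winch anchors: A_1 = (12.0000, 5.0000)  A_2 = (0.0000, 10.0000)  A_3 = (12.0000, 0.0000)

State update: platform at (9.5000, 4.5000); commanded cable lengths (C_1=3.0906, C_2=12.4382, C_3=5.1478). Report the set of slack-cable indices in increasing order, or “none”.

1, 2

i=1: geometric 2.5495 vs commanded 3.0906 ⇒ slack
i=2: geometric 10.9772 vs commanded 12.4382 ⇒ slack
i=3: geometric 5.1478 vs commanded 5.1478 ⇒ taut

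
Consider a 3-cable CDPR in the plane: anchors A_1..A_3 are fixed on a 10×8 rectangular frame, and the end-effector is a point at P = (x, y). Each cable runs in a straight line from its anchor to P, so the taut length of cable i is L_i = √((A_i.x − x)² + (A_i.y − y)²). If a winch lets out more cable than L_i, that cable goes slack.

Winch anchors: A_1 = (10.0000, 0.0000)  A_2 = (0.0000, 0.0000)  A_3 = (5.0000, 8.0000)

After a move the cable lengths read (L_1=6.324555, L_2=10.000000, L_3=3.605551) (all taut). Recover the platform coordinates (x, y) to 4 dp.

(8.0000, 6.0000)

expand ‖A_i−P‖²=L_i² and subtract eq 1 (c_i ≔ ‖A_i‖²−L_i²)
c_1 = 100.0000+0.0000−40.0000 = 60.0000
eq1−eq2 → [20.0000  0.0000]·P = 160.0000
eq1−eq3 → [10.0000  -16.0000]·P = -16.0000
2×2 solve → P = (8.0000, 6.0000)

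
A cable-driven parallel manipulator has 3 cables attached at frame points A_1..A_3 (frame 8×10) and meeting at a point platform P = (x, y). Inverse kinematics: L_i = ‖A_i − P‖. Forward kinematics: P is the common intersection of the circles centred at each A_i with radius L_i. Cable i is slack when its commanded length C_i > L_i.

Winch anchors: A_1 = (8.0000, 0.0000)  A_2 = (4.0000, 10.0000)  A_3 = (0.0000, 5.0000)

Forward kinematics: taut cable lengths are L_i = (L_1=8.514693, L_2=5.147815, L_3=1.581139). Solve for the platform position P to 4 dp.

each cable: (A_i−P)·(A_i−P) = L_i²; let q_i = ‖A_i‖²−L_i²
q_1 = 64.0000+0.0000−72.5000 = -8.5000
row 1: 8.0000x − 20.0000y = -98.0000  (q_2=89.5000)
row 2: 16.0000x − 10.0000y = -31.0000  (q_3=22.5000)
Cramer on rows 1–2 → x = 1.5000, y = 5.5000

(1.5000, 5.5000)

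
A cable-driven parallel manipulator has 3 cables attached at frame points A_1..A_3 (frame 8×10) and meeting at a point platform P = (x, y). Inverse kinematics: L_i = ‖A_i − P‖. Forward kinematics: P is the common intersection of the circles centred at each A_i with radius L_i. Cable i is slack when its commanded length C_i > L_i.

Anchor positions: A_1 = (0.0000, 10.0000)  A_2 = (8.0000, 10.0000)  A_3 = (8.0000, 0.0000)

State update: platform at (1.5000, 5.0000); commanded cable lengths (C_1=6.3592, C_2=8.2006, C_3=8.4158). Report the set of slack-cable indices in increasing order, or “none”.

1, 3

cable 1: √((-1.5000)²+(5.0000)²)=5.2202, C_1=6.3592: slack
cable 2: √((6.5000)²+(5.0000)²)=8.2006, C_2=8.2006: taut
cable 3: √((6.5000)²+(-5.0000)²)=8.2006, C_3=8.4158: slack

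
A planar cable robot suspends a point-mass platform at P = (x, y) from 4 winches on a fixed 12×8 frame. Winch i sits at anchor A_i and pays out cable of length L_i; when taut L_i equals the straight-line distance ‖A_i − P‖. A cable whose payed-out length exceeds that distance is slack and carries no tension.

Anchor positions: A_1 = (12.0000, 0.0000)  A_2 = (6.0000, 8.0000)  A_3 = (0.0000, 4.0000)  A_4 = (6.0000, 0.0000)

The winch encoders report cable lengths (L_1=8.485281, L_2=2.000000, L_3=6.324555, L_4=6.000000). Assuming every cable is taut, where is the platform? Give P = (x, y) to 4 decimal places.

each cable: (A_i−P)·(A_i−P) = L_i²; let k_i = ‖A_i‖²−L_i²
k_1 = 144.0000+0.0000−72.0000 = 72.0000
row 1: 12.0000x − 16.0000y = -24.0000  (k_2=96.0000)
row 2: 24.0000x − 8.0000y = 96.0000  (k_3=-24.0000)
row 3: 12.0000x + 0.0000y = 72.0000  (k_4=0.0000)
Cramer on rows 1–2 → x = 6.0000, y = 6.0000
check cable 4: ‖A_4−P‖² = 36.0000 ≈ L_4² = 36.0000 ✓

(6.0000, 6.0000)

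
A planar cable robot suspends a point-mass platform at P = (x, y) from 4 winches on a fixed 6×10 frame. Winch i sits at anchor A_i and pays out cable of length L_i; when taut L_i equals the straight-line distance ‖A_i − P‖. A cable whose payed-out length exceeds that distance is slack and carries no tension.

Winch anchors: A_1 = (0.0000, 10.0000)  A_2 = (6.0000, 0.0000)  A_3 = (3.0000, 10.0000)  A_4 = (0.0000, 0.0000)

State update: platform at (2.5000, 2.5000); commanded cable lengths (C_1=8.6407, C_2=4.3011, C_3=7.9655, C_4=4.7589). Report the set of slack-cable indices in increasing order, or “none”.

1, 3, 4

cable 1: √((-2.5000)²+(7.5000)²)=7.9057, C_1=8.6407: slack
cable 2: √((3.5000)²+(-2.5000)²)=4.3012, C_2=4.3011: taut
cable 3: √((0.5000)²+(7.5000)²)=7.5166, C_3=7.9655: slack
cable 4: √((-2.5000)²+(-2.5000)²)=3.5355, C_4=4.7589: slack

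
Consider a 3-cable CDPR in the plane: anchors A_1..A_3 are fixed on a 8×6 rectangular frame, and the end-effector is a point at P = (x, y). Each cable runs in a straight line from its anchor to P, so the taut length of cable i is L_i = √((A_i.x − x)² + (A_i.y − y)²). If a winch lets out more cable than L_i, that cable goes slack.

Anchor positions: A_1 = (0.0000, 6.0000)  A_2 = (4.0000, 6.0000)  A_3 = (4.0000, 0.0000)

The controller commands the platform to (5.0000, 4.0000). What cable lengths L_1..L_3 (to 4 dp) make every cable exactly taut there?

L_1: Δ = A_1−P = (-5.0000, 2.0000) → ‖Δ‖ = √29.0000 = 5.3852
L_2: Δ = A_2−P = (-1.0000, 2.0000) → ‖Δ‖ = √5.0000 = 2.2361
L_3: Δ = A_3−P = (-1.0000, -4.0000) → ‖Δ‖ = √17.0000 = 4.1231

(5.3852, 2.2361, 4.1231)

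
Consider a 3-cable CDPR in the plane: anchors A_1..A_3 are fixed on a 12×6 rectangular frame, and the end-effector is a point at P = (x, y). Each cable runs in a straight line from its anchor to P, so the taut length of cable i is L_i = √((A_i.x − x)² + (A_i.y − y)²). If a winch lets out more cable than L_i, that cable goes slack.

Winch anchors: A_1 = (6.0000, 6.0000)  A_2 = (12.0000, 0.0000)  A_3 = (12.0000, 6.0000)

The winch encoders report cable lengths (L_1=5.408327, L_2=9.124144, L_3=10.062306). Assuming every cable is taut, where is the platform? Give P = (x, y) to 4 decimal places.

expand ‖A_i−P‖²=L_i² and subtract eq 1 (c_i ≔ ‖A_i‖²−L_i²)
c_1 = 36.0000+36.0000−29.2500 = 42.7500
eq1−eq2 → [-12.0000  12.0000]·P = -18.0000
eq1−eq3 → [-12.0000  0.0000]·P = -36.0000
2×2 solve → P = (3.0000, 1.5000)

(3.0000, 1.5000)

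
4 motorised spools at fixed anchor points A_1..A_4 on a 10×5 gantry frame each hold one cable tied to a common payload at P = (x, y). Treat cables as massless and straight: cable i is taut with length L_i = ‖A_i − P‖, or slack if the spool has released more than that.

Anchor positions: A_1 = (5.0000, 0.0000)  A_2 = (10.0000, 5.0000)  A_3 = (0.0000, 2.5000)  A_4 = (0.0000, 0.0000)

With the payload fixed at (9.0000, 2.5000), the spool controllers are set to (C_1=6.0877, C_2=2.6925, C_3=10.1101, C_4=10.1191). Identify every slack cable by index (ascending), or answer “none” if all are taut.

1, 3, 4

i=1: geometric 4.7170 vs commanded 6.0877 ⇒ slack
i=2: geometric 2.6926 vs commanded 2.6925 ⇒ taut
i=3: geometric 9.0000 vs commanded 10.1101 ⇒ slack
i=4: geometric 9.3408 vs commanded 10.1191 ⇒ slack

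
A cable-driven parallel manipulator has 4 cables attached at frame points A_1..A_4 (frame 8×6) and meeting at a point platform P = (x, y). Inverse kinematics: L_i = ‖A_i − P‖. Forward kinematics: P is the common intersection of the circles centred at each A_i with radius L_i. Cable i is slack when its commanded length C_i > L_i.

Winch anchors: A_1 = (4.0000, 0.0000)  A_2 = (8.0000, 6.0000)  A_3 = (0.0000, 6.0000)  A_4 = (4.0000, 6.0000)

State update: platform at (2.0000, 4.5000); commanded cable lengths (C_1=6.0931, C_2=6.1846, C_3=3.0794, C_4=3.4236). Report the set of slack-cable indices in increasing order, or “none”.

cable 1: L_1 = ‖A_1−P‖ = 4.9244;  C_1 = 6.0931 → slack
cable 2: L_2 = ‖A_2−P‖ = 6.1847;  C_2 = 6.1846 → taut
cable 3: L_3 = ‖A_3−P‖ = 2.5000;  C_3 = 3.0794 → slack
cable 4: L_4 = ‖A_4−P‖ = 2.5000;  C_4 = 3.4236 → slack

1, 3, 4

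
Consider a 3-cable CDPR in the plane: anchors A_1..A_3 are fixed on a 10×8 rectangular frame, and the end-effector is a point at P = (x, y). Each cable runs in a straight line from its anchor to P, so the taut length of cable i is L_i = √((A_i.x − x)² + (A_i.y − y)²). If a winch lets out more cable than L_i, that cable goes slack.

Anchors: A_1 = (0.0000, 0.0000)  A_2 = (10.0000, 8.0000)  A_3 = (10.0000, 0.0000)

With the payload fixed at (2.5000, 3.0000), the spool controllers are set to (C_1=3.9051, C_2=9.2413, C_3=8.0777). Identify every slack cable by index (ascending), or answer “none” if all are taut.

i=1: geometric 3.9051 vs commanded 3.9051 ⇒ taut
i=2: geometric 9.0139 vs commanded 9.2413 ⇒ slack
i=3: geometric 8.0777 vs commanded 8.0777 ⇒ taut

2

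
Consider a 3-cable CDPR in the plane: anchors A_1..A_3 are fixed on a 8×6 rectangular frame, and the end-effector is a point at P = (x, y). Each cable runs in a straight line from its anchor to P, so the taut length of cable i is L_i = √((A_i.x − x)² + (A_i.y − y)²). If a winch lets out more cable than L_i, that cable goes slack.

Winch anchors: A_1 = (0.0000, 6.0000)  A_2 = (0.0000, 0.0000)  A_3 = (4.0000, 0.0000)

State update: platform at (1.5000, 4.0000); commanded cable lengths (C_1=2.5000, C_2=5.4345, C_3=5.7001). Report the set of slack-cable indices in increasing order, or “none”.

i=1: geometric 2.5000 vs commanded 2.5000 ⇒ taut
i=2: geometric 4.2720 vs commanded 5.4345 ⇒ slack
i=3: geometric 4.7170 vs commanded 5.7001 ⇒ slack

2, 3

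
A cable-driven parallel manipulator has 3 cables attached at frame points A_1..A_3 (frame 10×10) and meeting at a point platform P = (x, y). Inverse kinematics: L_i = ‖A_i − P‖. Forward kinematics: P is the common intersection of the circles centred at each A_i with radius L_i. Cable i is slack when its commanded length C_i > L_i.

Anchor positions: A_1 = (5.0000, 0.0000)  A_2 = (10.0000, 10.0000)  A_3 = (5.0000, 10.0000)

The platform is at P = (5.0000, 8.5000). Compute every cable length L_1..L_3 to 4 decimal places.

(8.5000, 5.2202, 1.5000)

cable 1: Δx=0.0000, Δy=-8.5000; L_1 = √(Δx²+Δy²) = 8.5000
cable 2: Δx=5.0000, Δy=1.5000; L_2 = √(Δx²+Δy²) = 5.2202
cable 3: Δx=0.0000, Δy=1.5000; L_3 = √(Δx²+Δy²) = 1.5000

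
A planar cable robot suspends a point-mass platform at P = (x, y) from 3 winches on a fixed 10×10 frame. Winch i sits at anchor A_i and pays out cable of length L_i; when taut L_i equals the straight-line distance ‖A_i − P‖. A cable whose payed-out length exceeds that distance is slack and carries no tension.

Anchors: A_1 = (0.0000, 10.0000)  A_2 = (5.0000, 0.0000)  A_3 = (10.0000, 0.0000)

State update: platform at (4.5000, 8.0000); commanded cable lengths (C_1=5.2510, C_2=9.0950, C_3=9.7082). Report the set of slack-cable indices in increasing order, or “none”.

1, 2

cable 1: L_1 = ‖A_1−P‖ = 4.9244;  C_1 = 5.2510 → slack
cable 2: L_2 = ‖A_2−P‖ = 8.0156;  C_2 = 9.0950 → slack
cable 3: L_3 = ‖A_3−P‖ = 9.7082;  C_3 = 9.7082 → taut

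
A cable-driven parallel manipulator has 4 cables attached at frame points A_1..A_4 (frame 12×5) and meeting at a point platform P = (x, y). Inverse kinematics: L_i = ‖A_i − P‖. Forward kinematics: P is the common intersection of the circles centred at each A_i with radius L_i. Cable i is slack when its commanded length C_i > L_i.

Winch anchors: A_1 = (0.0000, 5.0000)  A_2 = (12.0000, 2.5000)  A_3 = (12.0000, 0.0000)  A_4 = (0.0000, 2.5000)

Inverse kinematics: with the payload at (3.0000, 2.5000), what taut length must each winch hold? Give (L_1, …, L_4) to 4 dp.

(3.9051, 9.0000, 9.3408, 3.0000)

cable 1: Δx=-3.0000, Δy=2.5000; L_1 = √(Δx²+Δy²) = 3.9051
cable 2: Δx=9.0000, Δy=0.0000; L_2 = √(Δx²+Δy²) = 9.0000
cable 3: Δx=9.0000, Δy=-2.5000; L_3 = √(Δx²+Δy²) = 9.3408
cable 4: Δx=-3.0000, Δy=0.0000; L_4 = √(Δx²+Δy²) = 3.0000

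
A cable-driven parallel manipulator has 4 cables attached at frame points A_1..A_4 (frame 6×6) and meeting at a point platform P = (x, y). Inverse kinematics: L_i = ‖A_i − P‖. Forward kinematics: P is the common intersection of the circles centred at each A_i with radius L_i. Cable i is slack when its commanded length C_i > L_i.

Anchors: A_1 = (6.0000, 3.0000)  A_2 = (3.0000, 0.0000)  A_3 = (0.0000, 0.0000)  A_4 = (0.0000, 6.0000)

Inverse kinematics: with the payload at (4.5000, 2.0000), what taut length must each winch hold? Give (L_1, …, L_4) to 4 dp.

L_1 = √((6.0000−4.5000)² + (3.0000−2.0000)²) = 1.8028
L_2 = √((3.0000−4.5000)² + (0.0000−2.0000)²) = 2.5000
L_3 = √((0.0000−4.5000)² + (0.0000−2.0000)²) = 4.9244
L_4 = √((0.0000−4.5000)² + (6.0000−2.0000)²) = 6.0208

(1.8028, 2.5000, 4.9244, 6.0208)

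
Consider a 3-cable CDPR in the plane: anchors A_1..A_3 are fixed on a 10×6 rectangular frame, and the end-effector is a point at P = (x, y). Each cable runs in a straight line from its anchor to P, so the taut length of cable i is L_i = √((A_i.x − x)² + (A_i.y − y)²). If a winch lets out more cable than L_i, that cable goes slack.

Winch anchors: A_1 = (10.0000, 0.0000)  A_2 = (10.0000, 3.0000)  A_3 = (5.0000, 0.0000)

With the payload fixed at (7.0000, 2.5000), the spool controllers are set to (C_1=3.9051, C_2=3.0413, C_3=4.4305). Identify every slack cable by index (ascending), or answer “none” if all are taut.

cable 1: √((3.0000)²+(-2.5000)²)=3.9051, C_1=3.9051: taut
cable 2: √((3.0000)²+(0.5000)²)=3.0414, C_2=3.0413: taut
cable 3: √((-2.0000)²+(-2.5000)²)=3.2016, C_3=4.4305: slack

3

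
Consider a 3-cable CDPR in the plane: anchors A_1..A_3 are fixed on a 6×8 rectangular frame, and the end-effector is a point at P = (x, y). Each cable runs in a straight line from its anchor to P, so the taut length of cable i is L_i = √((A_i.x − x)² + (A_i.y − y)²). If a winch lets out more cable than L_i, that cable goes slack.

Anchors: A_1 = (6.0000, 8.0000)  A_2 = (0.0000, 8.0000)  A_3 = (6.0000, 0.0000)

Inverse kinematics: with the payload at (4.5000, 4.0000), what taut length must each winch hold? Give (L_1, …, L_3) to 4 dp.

L_1: Δ = A_1−P = (1.5000, 4.0000) → ‖Δ‖ = √18.2500 = 4.2720
L_2: Δ = A_2−P = (-4.5000, 4.0000) → ‖Δ‖ = √36.2500 = 6.0208
L_3: Δ = A_3−P = (1.5000, -4.0000) → ‖Δ‖ = √18.2500 = 4.2720

(4.2720, 6.0208, 4.2720)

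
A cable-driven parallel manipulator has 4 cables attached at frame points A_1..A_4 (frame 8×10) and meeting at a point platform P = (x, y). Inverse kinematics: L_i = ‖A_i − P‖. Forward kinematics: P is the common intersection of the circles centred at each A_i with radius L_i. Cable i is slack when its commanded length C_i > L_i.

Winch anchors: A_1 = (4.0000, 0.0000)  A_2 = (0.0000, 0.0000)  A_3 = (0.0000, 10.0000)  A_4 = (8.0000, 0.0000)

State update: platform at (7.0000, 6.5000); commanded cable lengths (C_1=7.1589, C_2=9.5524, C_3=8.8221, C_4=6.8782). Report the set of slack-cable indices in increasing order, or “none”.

cable 1: L_1 = ‖A_1−P‖ = 7.1589;  C_1 = 7.1589 → taut
cable 2: L_2 = ‖A_2−P‖ = 9.5525;  C_2 = 9.5524 → taut
cable 3: L_3 = ‖A_3−P‖ = 7.8262;  C_3 = 8.8221 → slack
cable 4: L_4 = ‖A_4−P‖ = 6.5765;  C_4 = 6.8782 → slack

3, 4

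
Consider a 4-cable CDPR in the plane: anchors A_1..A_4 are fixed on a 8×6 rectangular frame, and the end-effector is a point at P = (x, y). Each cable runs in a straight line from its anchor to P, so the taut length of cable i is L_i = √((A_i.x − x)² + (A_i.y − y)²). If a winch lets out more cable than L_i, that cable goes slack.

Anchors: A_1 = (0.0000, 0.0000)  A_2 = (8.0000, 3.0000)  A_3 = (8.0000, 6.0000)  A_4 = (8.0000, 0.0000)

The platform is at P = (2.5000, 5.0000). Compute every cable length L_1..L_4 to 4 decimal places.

(5.5902, 5.8523, 5.5902, 7.4330)

L_1 = √((0.0000−2.5000)² + (0.0000−5.0000)²) = 5.5902
L_2 = √((8.0000−2.5000)² + (3.0000−5.0000)²) = 5.8523
L_3 = √((8.0000−2.5000)² + (6.0000−5.0000)²) = 5.5902
L_4 = √((8.0000−2.5000)² + (0.0000−5.0000)²) = 7.4330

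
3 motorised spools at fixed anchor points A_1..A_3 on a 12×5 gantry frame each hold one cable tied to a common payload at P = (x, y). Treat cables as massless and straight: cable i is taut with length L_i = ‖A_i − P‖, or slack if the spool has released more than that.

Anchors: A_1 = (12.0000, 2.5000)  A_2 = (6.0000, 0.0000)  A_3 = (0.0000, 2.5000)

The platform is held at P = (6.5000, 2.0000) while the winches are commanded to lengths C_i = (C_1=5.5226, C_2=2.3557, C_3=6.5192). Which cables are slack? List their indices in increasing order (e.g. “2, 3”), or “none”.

cable 1: √((5.5000)²+(0.5000)²)=5.5227, C_1=5.5226: taut
cable 2: √((-0.5000)²+(-2.0000)²)=2.0616, C_2=2.3557: slack
cable 3: √((-6.5000)²+(0.5000)²)=6.5192, C_3=6.5192: taut

2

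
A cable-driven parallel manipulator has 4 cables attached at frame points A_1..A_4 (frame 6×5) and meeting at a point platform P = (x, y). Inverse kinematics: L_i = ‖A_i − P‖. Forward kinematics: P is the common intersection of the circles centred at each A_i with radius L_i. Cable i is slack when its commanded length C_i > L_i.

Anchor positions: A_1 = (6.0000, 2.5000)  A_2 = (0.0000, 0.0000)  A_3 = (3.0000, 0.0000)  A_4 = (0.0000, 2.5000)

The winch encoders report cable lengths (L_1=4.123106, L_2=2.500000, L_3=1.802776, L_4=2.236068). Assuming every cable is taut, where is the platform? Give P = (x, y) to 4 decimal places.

each cable: (A_i−P)·(A_i−P) = L_i²; let k_i = ‖A_i‖²−L_i²
k_1 = 36.0000+6.2500−17.0000 = 25.2500
row 1: 12.0000x + 5.0000y = 31.5000  (k_2=-6.2500)
row 2: 6.0000x + 5.0000y = 19.5000  (k_3=5.7500)
row 3: 12.0000x + 0.0000y = 24.0000  (k_4=1.2500)
Cramer on rows 1–2 → x = 2.0000, y = 1.5000
check cable 4: ‖A_4−P‖² = 5.0000 ≈ L_4² = 5.0000 ✓

(2.0000, 1.5000)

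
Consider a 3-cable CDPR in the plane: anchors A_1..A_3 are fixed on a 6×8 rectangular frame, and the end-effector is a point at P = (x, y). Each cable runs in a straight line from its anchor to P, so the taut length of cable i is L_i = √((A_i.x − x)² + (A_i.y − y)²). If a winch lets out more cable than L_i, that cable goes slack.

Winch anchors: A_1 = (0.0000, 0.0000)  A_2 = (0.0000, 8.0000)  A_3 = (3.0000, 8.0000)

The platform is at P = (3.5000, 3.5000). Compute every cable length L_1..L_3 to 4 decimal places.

(4.9497, 5.7009, 4.5277)

cable 1: Δx=-3.5000, Δy=-3.5000; L_1 = √(Δx²+Δy²) = 4.9497
cable 2: Δx=-3.5000, Δy=4.5000; L_2 = √(Δx²+Δy²) = 5.7009
cable 3: Δx=-0.5000, Δy=4.5000; L_3 = √(Δx²+Δy²) = 4.5277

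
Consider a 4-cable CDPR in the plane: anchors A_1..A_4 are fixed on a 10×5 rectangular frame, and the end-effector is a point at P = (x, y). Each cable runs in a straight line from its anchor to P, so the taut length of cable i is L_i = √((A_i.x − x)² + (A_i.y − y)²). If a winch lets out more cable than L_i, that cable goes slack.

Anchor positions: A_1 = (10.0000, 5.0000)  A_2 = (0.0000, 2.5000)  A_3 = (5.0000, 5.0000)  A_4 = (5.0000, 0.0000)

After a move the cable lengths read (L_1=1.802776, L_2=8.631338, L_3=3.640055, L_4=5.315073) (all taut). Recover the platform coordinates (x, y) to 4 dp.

expand ‖A_i−P‖²=L_i² and subtract eq 1 (q_i ≔ ‖A_i‖²−L_i²)
q_1 = 100.0000+25.0000−3.2500 = 121.7500
eq1−eq2 → [20.0000  5.0000]·P = 190.0000
eq1−eq3 → [10.0000  0.0000]·P = 85.0000
eq1−eq4 → [10.0000  10.0000]·P = 125.0000
2×2 solve → P = (8.5000, 4.0000)
check cable 4: ‖A_4−P‖² = 28.2500 ≈ L_4² = 28.2500 ✓

(8.5000, 4.0000)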